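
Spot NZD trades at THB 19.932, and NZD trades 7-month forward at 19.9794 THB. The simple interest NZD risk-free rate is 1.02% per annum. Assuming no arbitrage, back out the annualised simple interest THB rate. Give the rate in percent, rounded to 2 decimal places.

1.43%

T = 7/12 years.
F/S = 19.9794/19.932 = 1.0023781 = (growth of THB) / (growth of NZD).
The NZD side grows by 1 + 0.0102×7/12 = 1.005950.
So the THB growth factor = 1.0083422.
r = (1.0083422 − 1)/(7/12) = 0.014301 → 1.43%.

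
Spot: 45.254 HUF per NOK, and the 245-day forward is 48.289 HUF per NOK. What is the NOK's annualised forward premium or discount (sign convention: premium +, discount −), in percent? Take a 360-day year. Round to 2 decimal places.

T = 245/360 years.
Period premium: (48.289 − 45.254)/45.254 = 0.0670659.
×(1/T) gives 9.85% p.a.

+9.85%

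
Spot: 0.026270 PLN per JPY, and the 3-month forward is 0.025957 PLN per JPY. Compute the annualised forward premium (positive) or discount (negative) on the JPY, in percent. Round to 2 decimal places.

T = 3/12 years.
(F − S)/S = (0.025957 − 0.02627)/0.02627 = -0.0119147.
×(1/T) gives -4.77% p.a.

-4.77%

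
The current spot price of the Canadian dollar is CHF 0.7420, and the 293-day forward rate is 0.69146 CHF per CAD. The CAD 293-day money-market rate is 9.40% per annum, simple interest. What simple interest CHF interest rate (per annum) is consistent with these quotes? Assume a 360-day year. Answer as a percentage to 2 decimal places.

T = 293/360 years.
F/S = 0.69146/0.742 = 0.9318868 = (growth of CHF) / (growth of CAD).
CAD growth factor: 1 + 0.0940×293/360 = 1.0765056.
So the CHF growth factor = 1.0031814.
(1.0031814 − 1)/T = 0.003909, i.e. 0.39%.

0.39%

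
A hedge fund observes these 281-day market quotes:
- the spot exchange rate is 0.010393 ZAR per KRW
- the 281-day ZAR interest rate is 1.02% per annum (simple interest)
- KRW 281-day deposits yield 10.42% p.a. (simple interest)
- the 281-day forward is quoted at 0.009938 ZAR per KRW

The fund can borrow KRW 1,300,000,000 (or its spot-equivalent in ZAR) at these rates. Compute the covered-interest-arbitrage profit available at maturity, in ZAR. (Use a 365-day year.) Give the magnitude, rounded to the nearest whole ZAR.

ZAR 338,795

T = 281/365 years.
Route A — deposit KRW, sell forward: 1,300,000,000 × 1.080219726 × 0.009938 = ZAR 13,955,790.73.
Route B — convert at spot, deposit ZAR: 1,300,000,000 × 0.010393 × 1.0078526027 = ZAR 13,616,995.73.
The quoted forward overvalues KRW, so borrow ZAR, buy KRW at spot, deposit the KRW at 10.42%, and sell the proceeds forward at 0.009938.
The gap between the two covered legs is ZAR 338,795.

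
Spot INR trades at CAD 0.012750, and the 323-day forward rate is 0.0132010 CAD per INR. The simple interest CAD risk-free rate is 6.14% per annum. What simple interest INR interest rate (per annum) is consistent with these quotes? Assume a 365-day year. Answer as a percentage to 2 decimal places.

T = 323/365 years.
By CIP, F/S equals the CAD-to-INR growth ratio: 0.013201/0.01275 = 1.0353725.
The CAD side grows by 1 + 0.0614×323/365 = 1.0543348.
Hence g_INR = 1.0183145.
(1.0183145 − 1)/T = 0.020696, i.e. 2.07%.

2.07%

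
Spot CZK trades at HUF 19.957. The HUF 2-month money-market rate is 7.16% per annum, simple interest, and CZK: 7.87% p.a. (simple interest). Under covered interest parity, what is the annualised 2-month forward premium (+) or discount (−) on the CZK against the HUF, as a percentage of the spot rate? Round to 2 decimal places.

-0.70%

T = 2/12 years.
F = S · g_HUF/g_CZK = 19.957 × 1.0119333/1.0131167 = 19.933689.
(F − S)/S ÷ T = (19.933689 − 19.957)/19.957/(2/12) = -0.007008 → -0.70%.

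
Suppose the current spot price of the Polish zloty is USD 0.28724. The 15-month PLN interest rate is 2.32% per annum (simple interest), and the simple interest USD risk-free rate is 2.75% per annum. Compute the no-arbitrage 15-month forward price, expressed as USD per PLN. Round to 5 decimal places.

0.28874

T = 15/12 years.
USD accumulates by 1 + 0.0275×15/12 = 1.034375.
PLN growth factor: 1 + 0.0232×15/12 = 1.029000.
Forward (USD per PLN) = 0.28724 × 1.034375 / 1.029000 = 0.2887404.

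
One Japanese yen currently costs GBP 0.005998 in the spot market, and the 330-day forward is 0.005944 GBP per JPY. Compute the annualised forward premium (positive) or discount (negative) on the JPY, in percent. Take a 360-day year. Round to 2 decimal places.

T = 330/360 years.
Period premium: (0.005944 − 0.005998)/0.005998 = -0.0090030.
Per annum: -0.0090030 / (330/360) = -0.009821 = -0.98%.

-0.98%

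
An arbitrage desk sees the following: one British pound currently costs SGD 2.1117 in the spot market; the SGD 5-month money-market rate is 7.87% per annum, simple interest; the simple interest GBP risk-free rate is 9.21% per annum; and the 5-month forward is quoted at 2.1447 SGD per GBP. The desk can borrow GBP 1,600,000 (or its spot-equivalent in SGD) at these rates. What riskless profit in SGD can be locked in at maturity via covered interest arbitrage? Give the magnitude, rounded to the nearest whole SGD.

SGD 73,691

T = 5/12 years.
Invest the GBP and cover forward: 1,600,000 × 1.038375 × 2.1447 = SGD 3,563,204.58.
Convert at spot and invest in SGD: 1,600,000 × 2.1117 × 1.032791667 = SGD 3,489,513.86.
The quoted forward overvalues GBP, so borrow SGD, buy GBP at spot, deposit the GBP at 9.21%, and sell the proceeds forward at 2.1447.
Profit = 3,563,204.58 − 3,489,513.86 = SGD 73,691.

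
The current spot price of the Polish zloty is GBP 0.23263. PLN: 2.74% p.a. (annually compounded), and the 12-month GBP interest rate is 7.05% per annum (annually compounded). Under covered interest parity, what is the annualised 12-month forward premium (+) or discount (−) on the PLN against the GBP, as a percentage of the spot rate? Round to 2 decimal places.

+4.20%

T = 1 year.
F = S · g_GBP/g_PLN = 0.23263 × 1.070500/1.027400 = 0.24238896.
(F − S)/S ÷ T = (0.24238896 − 0.23263)/0.23263/1 = 0.041951 → 4.20%.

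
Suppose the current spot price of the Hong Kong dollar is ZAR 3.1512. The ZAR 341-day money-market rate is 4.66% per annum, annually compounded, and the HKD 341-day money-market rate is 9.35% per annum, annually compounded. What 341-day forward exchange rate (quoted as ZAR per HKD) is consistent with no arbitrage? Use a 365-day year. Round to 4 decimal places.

T = 341/365 years.
ZAR growth factor: (1 + 0.0466)^(341/365) = 1.0434703.
Growth of 1 HKD over T: (1 + 0.0935)^(341/365) = 1.087092.
So F = 3.1512 × 1.0434703 / 1.087092 = 3.024752 (ZAR/HKD).

3.0248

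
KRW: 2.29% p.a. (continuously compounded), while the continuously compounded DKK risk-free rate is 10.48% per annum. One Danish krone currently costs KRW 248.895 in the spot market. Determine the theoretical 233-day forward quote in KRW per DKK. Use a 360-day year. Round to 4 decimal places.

T = 233/360 years.
Growth of 1 KRW over T: e^(0.0229×233/360) = 1.01493177.
Growth of 1 DKK over T: e^(0.1048×233/360) = 1.070182173.
Forward (KRW per DKK) = 248.895 × 1.01493177 / 1.070182173 = 236.045273.

236.0453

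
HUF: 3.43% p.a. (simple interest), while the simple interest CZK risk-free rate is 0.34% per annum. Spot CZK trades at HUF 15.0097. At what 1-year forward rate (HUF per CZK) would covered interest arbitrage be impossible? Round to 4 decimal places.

15.4719

T = 1 year.
HUF growth factor: 1 + 0.0343×1 = 1.034300.
Growth of 1 CZK over T: 1 + 0.0034×1 = 1.003400.
So F = 15.0097 × 1.034300 / 1.003400 = 15.471928 (HUF/CZK).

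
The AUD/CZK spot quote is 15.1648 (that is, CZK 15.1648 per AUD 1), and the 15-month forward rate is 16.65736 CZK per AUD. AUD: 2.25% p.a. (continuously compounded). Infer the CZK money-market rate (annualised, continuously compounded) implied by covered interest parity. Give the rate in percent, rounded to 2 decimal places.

9.76%

T = 15/12 years.
CIP gives F = S · g_CZK/g_AUD, so g_CZK/g_AUD = 16.65736/15.1648 = 1.0984227.
The AUD side grows by e^(0.0225×15/12) = 1.0285242.
So the CZK growth factor = 1.1297543.
r = ln(1.1297543)/(15/12) = 0.097600 → 9.76%.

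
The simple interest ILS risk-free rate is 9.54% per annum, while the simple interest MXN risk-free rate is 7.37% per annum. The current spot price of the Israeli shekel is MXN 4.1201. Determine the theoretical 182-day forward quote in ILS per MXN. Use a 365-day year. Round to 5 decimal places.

T = 182/365 years.
MXN growth factor: 1 + 0.0737×182/365 = 1.036749.
ILS accumulates by 1 + 0.0954×182/365 = 1.0475693.
So F = 4.1201 × 1.036749 / 1.0475693 = 4.077544 (MXN/ILS).
Quoted the other way: 1/4.077544 = 0.24525 ILS per MXN.

0.24525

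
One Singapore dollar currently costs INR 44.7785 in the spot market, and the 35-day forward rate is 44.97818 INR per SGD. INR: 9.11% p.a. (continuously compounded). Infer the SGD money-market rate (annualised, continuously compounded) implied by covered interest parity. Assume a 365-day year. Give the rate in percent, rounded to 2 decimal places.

T = 35/365 years.
By CIP, F/S equals the INR-to-SGD growth ratio: 44.97818/44.7785 = 1.0044593.
The INR side grows by e^(0.0911×35/365) = 1.0087739.
Hence g_SGD = 1.0042954.
r = ln(1.0042954)/(35/365) = 0.044699 → 4.47%.

4.47%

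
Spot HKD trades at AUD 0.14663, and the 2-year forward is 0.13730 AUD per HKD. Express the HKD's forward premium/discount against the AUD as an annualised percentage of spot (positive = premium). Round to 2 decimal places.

-3.18%

T = 2 years.
(F − S)/S = (0.13730 − 0.14663)/0.14663 = -0.0636295.
×(1/T) gives -3.18% p.a.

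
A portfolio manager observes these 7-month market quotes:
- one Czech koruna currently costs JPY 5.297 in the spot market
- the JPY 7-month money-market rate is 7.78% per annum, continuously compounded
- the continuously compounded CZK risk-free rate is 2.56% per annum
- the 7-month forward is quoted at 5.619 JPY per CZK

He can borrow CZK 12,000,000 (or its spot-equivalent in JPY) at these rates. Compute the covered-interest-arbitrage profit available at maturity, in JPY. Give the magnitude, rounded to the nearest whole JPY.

T = 7/12 years.
Route A — deposit CZK, sell forward: 12,000,000 × 1.0150453927 × 5.619 = JPY 68,442,480.74.
Route B — convert at spot, deposit JPY: 12,000,000 × 5.297 × 1.0464289141 = JPY 66,515,207.50.
The quoted forward overvalues CZK, so borrow JPY, buy CZK at spot, deposit the CZK at 2.56%, and sell the proceeds forward at 5.619.
The gap between the two covered legs is JPY 1,927,273.

JPY 1,927,273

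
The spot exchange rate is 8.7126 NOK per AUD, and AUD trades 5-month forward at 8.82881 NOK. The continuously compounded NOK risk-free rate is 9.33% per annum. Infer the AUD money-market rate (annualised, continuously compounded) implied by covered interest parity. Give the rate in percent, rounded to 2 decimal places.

6.15%

T = 5/12 years.
F/S = 8.82881/8.7126 = 1.0133382 = (growth of NOK) / (growth of AUD).
The NOK side grows by e^(0.0933×5/12) = 1.0396405.
So the AUD growth factor = 1.0259561.
Take logs: ln 1.0259561 / (5/12) = 0.061500, so 6.15%.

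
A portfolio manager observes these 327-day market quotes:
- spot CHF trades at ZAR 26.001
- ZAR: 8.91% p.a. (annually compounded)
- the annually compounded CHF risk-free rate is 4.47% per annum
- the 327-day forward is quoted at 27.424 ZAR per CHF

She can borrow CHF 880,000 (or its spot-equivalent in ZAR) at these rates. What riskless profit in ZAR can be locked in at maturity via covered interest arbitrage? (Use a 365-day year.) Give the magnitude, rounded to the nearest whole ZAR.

ZAR 398,236

T = 327/365 years.
Route A — deposit CHF, sell forward: 880,000 × 1.0399546175 × 27.424 = ZAR 25,097,349.58.
Route B — convert at spot, deposit ZAR: 880,000 × 26.001 × 1.0794652073 = ZAR 24,699,113.87.
The quoted forward overvalues CHF, so borrow ZAR, buy CHF at spot, deposit the CHF at 4.47%, and sell the proceeds forward at 27.424.
The gap between the two covered legs is ZAR 398,236.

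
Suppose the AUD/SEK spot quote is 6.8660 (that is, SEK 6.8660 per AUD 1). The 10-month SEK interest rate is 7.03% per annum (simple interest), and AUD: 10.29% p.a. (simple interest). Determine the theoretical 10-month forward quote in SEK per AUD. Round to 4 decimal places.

6.6942

T = 10/12 years.
Growth of 1 SEK over T: 1 + 0.0703×10/12 = 1.0585833.
AUD growth factor: 1 + 0.1029×10/12 = 1.085750.
So F = 6.866 × 1.0585833 / 1.085750 = 6.694205 (SEK/AUD).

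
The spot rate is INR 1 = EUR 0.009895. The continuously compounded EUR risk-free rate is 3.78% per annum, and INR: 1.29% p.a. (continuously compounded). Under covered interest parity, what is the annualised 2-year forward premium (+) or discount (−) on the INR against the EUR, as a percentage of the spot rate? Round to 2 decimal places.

+2.55%

T = 2 years.
F = S · g_EUR/g_INR = 0.009895 × 1.0785311/1.0261357 = 0.010400247.
(F − S)/S ÷ T = (0.010400247 − 0.009895)/0.009895/2 = 0.025530 → 2.55%.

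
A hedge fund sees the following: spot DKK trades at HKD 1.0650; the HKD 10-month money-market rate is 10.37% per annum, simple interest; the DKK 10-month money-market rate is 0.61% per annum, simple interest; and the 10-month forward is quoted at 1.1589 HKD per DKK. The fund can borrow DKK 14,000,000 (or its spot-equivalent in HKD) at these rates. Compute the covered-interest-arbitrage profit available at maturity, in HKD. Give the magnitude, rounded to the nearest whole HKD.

HKD 108,603

T = 10/12 years.
Invest the DKK and cover forward: 14,000,000 × 1.0050833333 × 1.1589 = HKD 16,307,075.05.
Convert at spot and invest in HKD: 14,000,000 × 1.0650 × 1.0864166667 = HKD 16,198,472.50.
The quoted forward overvalues DKK, so borrow HKD, buy DKK at spot, deposit the DKK at 0.61%, and sell the proceeds forward at 1.1589.
Profit = 16,307,075.05 − 16,198,472.50 = HKD 108,603.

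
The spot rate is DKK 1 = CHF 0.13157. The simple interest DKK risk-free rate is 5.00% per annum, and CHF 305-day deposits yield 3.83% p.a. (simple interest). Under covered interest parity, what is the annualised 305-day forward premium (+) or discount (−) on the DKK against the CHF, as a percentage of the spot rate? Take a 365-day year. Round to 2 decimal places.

-1.12%

T = 305/365 years.
F = S · g_CHF/g_DKK = 0.13157 × 1.0320041/1.0417808 = 0.13033527.
Annualised premium = (F − S)/S × (1/T) = (0.13033527 − 0.13157)/0.13157 ÷ (305/365) = -1.12%.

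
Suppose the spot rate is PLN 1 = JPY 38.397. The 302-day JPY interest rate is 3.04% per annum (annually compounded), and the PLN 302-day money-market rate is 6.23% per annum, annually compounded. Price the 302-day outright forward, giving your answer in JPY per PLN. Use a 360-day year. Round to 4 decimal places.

37.4274

T = 302/360 years.
JPY accumulates by (1 + 0.0304)^(302/360) = 1.02544049.
PLN growth factor: (1 + 0.0623)^(302/360) = 1.05200661.
CIP: F = S · (grow JPY)/(grow PLN) = 38.397 × 1.02544049/1.05200661 = 37.427368 JPY per PLN.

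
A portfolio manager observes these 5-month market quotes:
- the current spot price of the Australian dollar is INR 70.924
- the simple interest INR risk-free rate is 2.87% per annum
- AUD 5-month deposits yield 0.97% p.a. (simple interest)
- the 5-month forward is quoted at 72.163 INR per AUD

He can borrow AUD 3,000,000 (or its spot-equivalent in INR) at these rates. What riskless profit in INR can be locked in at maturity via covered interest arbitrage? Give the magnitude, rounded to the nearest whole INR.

T = 5/12 years.
Invest the AUD and cover forward: 3,000,000 × 1.00404166667 × 72.163 = INR 217,363,976.38.
Convert at spot and invest in INR: 3,000,000 × 70.924 × 1.01195833333 = INR 215,316,398.50.
The quoted forward overvalues AUD, so borrow INR, buy AUD at spot, deposit the AUD at 0.97%, and sell the proceeds forward at 72.163.
Arbitrage profit = |217,363,976.38 − 215,316,398.50| = INR 2,047,578.

INR 2,047,578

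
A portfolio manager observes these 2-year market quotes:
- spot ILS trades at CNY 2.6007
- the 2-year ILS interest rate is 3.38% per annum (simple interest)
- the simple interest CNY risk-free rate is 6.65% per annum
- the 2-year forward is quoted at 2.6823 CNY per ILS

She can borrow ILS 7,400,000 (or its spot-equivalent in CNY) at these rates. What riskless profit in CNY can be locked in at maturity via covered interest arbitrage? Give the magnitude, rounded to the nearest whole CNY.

T = 2 years.
Route A — deposit ILS, sell forward: 7,400,000 × 1.067600 × 2.6823 = CNY 21,190,813.75.
Route B — convert at spot, deposit CNY: 7,400,000 × 2.6007 × 1.133000 = CNY 21,804,788.94.
The quoted forward undervalues ILS, so borrow ILS, convert to CNY at spot, deposit the CNY at 6.65%, and buy ILS forward at 2.6823 to cover the loan.
Arbitrage profit = |21,190,813.75 − 21,804,788.94| = CNY 613,975.

CNY 613,975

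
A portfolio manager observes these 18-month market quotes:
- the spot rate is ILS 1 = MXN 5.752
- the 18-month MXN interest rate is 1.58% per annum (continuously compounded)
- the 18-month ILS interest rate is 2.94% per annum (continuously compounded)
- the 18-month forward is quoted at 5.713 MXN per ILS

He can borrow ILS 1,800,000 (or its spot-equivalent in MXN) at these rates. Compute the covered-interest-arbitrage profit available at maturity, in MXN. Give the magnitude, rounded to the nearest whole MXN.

MXN 145,135

T = 18/12 years.
Keep in ILS, deliver into the forward: 1,800,000·1.0450868583·5.713 = MXN 10,747,046.20.
Swap to MXN now, deposit: 1,800,000·5.752·1.0239830769 = MXN 10,601,911.18.
The quoted forward overvalues ILS, so borrow MXN, buy ILS at spot, deposit the ILS at 2.94%, and sell the proceeds forward at 5.713.
Arbitrage profit = |10,747,046.20 − 10,601,911.18| = MXN 145,135.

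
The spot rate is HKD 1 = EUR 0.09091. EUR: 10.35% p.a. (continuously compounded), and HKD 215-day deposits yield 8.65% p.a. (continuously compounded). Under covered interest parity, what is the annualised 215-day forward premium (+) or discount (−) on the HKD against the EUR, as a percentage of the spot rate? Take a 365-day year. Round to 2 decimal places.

+1.71%

T = 215/365 years.
No-arbitrage forward: 0.09091 × 1.0628625 / 1.0522724 = 0.09182492 EUR/HKD.
Annualised premium = (F − S)/S × (1/T) = (0.09182492 − 0.09091)/0.09091 ÷ (215/365) = 1.71%.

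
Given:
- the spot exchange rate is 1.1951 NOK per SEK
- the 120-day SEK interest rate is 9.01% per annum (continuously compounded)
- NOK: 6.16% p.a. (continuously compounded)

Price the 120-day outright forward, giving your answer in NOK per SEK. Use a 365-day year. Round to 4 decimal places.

1.1840

T = 120/365 years.
Growth of 1 NOK over T: e^(0.0616×120/365) = 1.0204585.
Growth of 1 SEK over T: e^(0.0901×120/365) = 1.030065.
So F = 1.1951 × 1.0204585 / 1.030065 = 1.183954 (NOK/SEK).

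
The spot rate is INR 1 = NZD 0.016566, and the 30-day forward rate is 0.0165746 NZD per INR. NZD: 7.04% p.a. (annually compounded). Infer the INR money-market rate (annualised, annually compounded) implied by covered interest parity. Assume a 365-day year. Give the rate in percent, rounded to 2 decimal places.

6.37%

T = 30/365 years.
CIP gives F = S · g_NZD/g_INR, so g_NZD/g_INR = 0.0165746/0.016566 = 1.0005191.
The NZD side grows by (1 + 0.0704)^(30/365) = 1.0056074.
Hence g_INR = 1.0050857.
r = 1.0050857^(365/30) − 1 = 0.063664 → 6.37%.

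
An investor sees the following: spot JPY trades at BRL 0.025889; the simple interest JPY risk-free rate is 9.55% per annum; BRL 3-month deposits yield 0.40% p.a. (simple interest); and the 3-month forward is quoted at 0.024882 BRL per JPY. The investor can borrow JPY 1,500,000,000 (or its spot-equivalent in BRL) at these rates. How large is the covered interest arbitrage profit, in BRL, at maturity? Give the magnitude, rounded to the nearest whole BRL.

T = 3/12 years.
Route A — deposit JPY, sell forward: 1,500,000,000 × 1.023875 × 0.024882 = BRL 38,214,086.63.
Route B — convert at spot, deposit BRL: 1,500,000,000 × 0.025889 × 1.001000 = BRL 38,872,333.50.
The quoted forward undervalues JPY, so borrow JPY, convert to BRL at spot, deposit the BRL at 0.40%, and buy JPY forward at 0.024882 to cover the loan.
The gap between the two covered legs is BRL 658,247.

BRL 658,247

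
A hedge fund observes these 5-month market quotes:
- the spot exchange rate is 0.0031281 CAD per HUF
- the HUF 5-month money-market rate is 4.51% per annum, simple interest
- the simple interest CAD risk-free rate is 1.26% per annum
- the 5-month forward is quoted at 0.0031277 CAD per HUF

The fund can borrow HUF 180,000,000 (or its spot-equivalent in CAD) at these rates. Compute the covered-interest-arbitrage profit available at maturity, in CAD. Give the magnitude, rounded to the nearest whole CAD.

T = 5/12 years.
Invest the HUF and cover forward: 180,000,000 × 1.01879167 × 0.0031277 = CAD 573,565.45.
Convert at spot and invest in CAD: 180,000,000 × 0.0031281 × 1.005250 = CAD 566,014.05.
The quoted forward overvalues HUF, so borrow CAD, buy HUF at spot, deposit the HUF at 4.51%, and sell the proceeds forward at 0.0031277.
Arbitrage profit = |573,565.45 − 566,014.05| = CAD 7,551.

CAD 7,551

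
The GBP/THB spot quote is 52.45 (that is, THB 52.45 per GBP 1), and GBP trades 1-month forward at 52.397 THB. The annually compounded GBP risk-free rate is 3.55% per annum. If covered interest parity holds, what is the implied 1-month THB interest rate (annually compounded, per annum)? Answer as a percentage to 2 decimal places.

2.30%

T = 1/12 years.
CIP gives F = S · g_THB/g_GBP, so g_THB/g_GBP = 52.397/52.45 = 0.9989895.
GBP growth factor: (1 + 0.0355)^(1/12) = 1.0029113.
That pins the THB growth at 1.0018979.
r = 1.0018979^(12/1) − 1 = 0.023014 → 2.30%.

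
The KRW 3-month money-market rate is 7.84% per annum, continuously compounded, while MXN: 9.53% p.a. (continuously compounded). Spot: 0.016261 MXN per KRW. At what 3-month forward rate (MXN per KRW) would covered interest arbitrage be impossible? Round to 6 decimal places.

T = 3/12 years.
MXN growth factor: e^(0.0953×3/12) = 1.0241111.
Growth of 1 KRW over T: e^(0.0784×3/12) = 1.0197933.
CIP: F = S · (grow MXN)/(grow KRW) = 0.016261 × 1.0241111/1.0197933 = 0.01632985 MXN per KRW.

0.016330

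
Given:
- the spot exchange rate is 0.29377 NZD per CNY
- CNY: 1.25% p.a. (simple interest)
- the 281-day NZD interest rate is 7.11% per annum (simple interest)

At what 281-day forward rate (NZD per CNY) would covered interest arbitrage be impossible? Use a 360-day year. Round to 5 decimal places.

T = 281/360 years.
NZD growth factor: 1 + 0.0711×281/360 = 1.0554975.
Growth of 1 CNY over T: 1 + 0.0125×281/360 = 1.0097569.
CIP: F = S · (grow NZD)/(grow CNY) = 0.29377 × 1.0554975/1.0097569 = 0.3070774 NZD per CNY.

0.30708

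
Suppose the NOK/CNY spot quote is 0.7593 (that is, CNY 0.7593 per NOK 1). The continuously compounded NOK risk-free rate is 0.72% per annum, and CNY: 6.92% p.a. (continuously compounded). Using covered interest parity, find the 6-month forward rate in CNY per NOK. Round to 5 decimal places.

T = 6/12 years.
CNY growth factor: e^(0.0692×6/12) = 1.0352055.
NOK growth factor: e^(0.0072×6/12) = 1.0036065.
Forward (CNY per NOK) = 0.7593 × 1.0352055 / 1.0036065 = 0.7832069.

0.78321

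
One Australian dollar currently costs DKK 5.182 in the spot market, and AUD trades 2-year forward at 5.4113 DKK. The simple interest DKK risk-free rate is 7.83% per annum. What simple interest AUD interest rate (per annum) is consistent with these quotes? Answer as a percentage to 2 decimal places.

5.38%

T = 2 years.
CIP gives F = S · g_DKK/g_AUD, so g_DKK/g_AUD = 5.4113/5.182 = 1.0442493.
DKK growth factor: 1 + 0.0783×2 = 1.156600.
That pins the AUD growth at 1.1075899.
(1.1075899 − 1)/T = 0.053795, i.e. 5.38%.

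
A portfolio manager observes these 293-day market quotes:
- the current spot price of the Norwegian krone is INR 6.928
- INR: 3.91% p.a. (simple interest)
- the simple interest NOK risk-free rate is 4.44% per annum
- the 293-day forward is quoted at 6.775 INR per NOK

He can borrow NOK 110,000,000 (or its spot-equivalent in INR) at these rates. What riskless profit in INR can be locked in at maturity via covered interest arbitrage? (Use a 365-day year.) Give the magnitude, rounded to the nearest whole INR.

INR 14,187,564

T = 293/365 years.
Keep in NOK, deliver into the forward: 110,000,000·1.03564164384·6.775 = INR 771,811,935.07.
Swap to INR now, deposit: 110,000,000·6.928·1.03138712329 = INR 785,999,498.92.
The quoted forward undervalues NOK, so borrow NOK, convert to INR at spot, deposit the INR at 3.91%, and buy NOK forward at 6.775 to cover the loan.
Arbitrage profit = |771,811,935.07 − 785,999,498.92| = INR 14,187,564.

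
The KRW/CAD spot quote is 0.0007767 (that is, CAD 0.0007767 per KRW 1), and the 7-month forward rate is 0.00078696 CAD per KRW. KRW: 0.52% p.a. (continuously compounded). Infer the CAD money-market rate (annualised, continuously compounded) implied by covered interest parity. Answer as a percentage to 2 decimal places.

2.77%

T = 7/12 years.
F/S = 0.00078696/0.0007767 = 1.0132097 = (growth of CAD) / (growth of KRW).
KRW growth factor: e^(0.0052×7/12) = 1.0030379.
Hence g_CAD = 1.0162877.
r = ln(1.0162877)/(7/12) = 0.027697 → 2.77%.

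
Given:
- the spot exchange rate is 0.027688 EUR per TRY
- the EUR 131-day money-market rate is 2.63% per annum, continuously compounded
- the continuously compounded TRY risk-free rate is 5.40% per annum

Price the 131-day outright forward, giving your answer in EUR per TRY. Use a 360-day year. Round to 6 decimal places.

0.027410

T = 131/360 years.
EUR accumulates by e^(0.0263×131/360) = 1.0096162.
TRY accumulates by e^(0.0540×131/360) = 1.0198443.
CIP: F = S · (grow EUR)/(grow TRY) = 0.027688 × 1.0096162/1.0198443 = 0.02741031 EUR per TRY.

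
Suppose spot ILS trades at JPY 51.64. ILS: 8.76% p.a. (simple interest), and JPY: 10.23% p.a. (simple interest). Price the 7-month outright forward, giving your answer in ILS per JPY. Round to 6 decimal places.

0.019208

T = 7/12 years.
JPY accumulates by 1 + 0.1023×7/12 = 1.059675.
ILS accumulates by 1 + 0.0876×7/12 = 1.051100.
So F = 51.64 × 1.059675 / 1.051100 = 52.06129 (JPY/ILS).
Quoted the other way: 1/52.06129 = 0.019208 ILS per JPY.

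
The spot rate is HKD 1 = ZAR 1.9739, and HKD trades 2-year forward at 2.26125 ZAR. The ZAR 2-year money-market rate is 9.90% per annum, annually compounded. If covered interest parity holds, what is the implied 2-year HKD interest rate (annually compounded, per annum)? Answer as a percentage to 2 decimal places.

T = 2 years.
F/S = 2.26125/1.9739 = 1.1455748 = (growth of ZAR) / (growth of HKD).
ZAR growth factor: (1 + 0.0990)^2 = 1.207801.
So the HKD growth factor = 1.0543188.
r = 1.0543188^(1/2) − 1 = 0.026800 → 2.68%.

2.68%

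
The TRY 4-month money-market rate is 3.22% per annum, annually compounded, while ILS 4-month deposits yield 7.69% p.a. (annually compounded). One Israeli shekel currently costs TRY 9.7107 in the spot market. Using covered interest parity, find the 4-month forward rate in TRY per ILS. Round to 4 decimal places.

T = 4/12 years.
Growth of 1 TRY over T: (1 + 0.0322)^(4/12) = 1.0106201.
Growth of 1 ILS over T: (1 + 0.0769)^(4/12) = 1.025003.
CIP: F = S · (grow TRY)/(grow ILS) = 9.7107 × 1.0106201/1.025003 = 9.574439 TRY per ILS.

9.5744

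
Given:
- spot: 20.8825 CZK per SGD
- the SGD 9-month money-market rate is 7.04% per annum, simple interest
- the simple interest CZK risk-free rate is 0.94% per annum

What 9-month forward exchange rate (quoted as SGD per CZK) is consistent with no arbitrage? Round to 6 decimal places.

0.050062

T = 9/12 years.
CZK accumulates by 1 + 0.0094×9/12 = 1.007050.
Growth of 1 SGD over T: 1 + 0.0704×9/12 = 1.052800.
CIP: F = S · (grow CZK)/(grow SGD) = 20.8825 × 1.007050/1.052800 = 19.97504 CZK per SGD.
Invert for SGD per CZK: 1 / 19.97504 = 0.050062.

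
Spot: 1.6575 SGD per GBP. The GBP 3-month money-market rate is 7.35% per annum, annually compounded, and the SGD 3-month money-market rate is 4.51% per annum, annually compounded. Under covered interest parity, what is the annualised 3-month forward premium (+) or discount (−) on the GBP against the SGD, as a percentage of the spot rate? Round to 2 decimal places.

T = 3/12 years.
F = S · g_SGD/g_GBP = 1.6575 × 1.0110892/1.0178892 = 1.6464271.
(F − S)/S ÷ T = (1.6464271 − 1.6575)/1.6575/(3/12) = -0.026722 → -2.67%.

-2.67%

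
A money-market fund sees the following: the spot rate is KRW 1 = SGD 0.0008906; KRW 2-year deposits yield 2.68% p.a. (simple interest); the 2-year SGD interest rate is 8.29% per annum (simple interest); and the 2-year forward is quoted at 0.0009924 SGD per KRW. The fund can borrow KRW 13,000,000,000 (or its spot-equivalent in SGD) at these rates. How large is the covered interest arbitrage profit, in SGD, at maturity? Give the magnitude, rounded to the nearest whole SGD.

T = 2 years.
Keep in KRW, deliver into the forward: 13,000,000,000·1.053600·0.0009924 = SGD 13,592,704.32.
Swap to SGD now, deposit: 13,000,000,000·0.0008906·1.165800 = SGD 13,497,399.24.
The quoted forward overvalues KRW, so borrow SGD, buy KRW at spot, deposit the KRW at 2.68%, and sell the proceeds forward at 0.0009924.
Profit = 13,592,704.32 − 13,497,399.24 = SGD 95,305.

SGD 95,305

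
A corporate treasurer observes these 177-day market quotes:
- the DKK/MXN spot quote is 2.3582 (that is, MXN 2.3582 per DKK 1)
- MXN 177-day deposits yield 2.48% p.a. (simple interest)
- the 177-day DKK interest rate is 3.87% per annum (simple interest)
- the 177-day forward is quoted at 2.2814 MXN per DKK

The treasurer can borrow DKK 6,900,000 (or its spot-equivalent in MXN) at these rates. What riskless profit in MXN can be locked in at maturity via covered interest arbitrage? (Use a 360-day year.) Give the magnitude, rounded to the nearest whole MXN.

MXN 428,800

T = 177/360 years.
Route A — deposit DKK, sell forward: 6,900,000 × 1.0190275 × 2.2814 = MXN 16,041,184.44.
Route B — convert at spot, deposit MXN: 6,900,000 × 2.3582 × 1.0121933333 = MXN 16,469,984.80.
The quoted forward undervalues DKK, so borrow DKK, convert to MXN at spot, deposit the MXN at 2.48%, and buy DKK forward at 2.2814 to cover the loan.
Arbitrage profit = |16,041,184.44 − 16,469,984.80| = MXN 428,800.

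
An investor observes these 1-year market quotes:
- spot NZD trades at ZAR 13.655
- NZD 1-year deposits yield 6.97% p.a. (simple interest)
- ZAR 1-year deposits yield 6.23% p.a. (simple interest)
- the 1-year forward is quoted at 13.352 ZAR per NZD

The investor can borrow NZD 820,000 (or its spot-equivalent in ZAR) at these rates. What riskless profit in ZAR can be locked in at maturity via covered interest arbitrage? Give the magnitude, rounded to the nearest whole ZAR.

ZAR 182,919

T = 1 year.
Keep in NZD, deliver into the forward: 820,000·1.069700·13.352 = ZAR 11,711,760.21.
Swap to ZAR now, deposit: 820,000·13.655·1.062300 = ZAR 11,894,679.33.
The quoted forward undervalues NZD, so borrow NZD, convert to ZAR at spot, deposit the ZAR at 6.23%, and buy NZD forward at 13.352 to cover the loan.
Profit = 11,894,679.33 − 11,711,760.21 = ZAR 182,919.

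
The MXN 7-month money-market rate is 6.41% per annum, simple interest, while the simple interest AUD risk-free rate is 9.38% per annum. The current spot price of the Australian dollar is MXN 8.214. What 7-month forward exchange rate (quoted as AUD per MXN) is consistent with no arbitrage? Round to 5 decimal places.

T = 7/12 years.
Growth of 1 MXN over T: 1 + 0.0641×7/12 = 1.0373917.
AUD accumulates by 1 + 0.0938×7/12 = 1.0547167.
So F = 8.214 × 1.0373917 / 1.0547167 = 8.079075 (MXN/AUD).
Invert for AUD per MXN: 1 / 8.079075 = 0.12378.

0.12378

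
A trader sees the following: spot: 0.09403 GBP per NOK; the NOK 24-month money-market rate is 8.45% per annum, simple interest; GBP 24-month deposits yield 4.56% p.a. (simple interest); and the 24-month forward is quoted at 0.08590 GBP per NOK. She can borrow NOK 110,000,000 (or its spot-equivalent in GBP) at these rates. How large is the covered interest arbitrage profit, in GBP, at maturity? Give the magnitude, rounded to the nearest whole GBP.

GBP 240,728

T = 2 years.
Route A — deposit NOK, sell forward: 110,000,000 × 1.169000 × 0.08590 = GBP 11,045,881.00.
Route B — convert at spot, deposit GBP: 110,000,000 × 0.09403 × 1.091200 = GBP 11,286,608.96.
The quoted forward undervalues NOK, so borrow NOK, convert to GBP at spot, deposit the GBP at 4.56%, and buy NOK forward at 0.08590 to cover the loan.
The gap between the two covered legs is GBP 240,728.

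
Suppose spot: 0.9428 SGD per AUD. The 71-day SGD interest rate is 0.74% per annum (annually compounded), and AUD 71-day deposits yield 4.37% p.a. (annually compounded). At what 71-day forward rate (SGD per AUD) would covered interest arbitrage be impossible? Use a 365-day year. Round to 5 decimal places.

0.93633

T = 71/365 years.
Growth of 1 SGD over T: (1 + 0.0074)^(71/365) = 1.0014352.
AUD accumulates by (1 + 0.0437)^(71/365) = 1.0083548.
So F = 0.9428 × 1.0014352 / 1.0083548 = 0.9363303 (SGD/AUD).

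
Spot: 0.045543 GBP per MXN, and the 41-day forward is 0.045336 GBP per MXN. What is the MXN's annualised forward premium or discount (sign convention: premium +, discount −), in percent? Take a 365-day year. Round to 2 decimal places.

-4.05%

T = 41/365 years.
MXN trades forward at -0.45452% vs spot over the period.
×(1/T) gives -4.05% p.a.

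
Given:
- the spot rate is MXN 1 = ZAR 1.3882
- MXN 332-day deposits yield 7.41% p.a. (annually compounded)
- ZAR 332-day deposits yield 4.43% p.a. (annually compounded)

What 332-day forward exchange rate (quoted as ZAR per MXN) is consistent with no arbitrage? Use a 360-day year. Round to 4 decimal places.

T = 332/360 years.
ZAR growth factor: (1 + 0.0443)^(332/360) = 1.0407852.
MXN growth factor: (1 + 0.0741)^(332/360) = 1.0681448.
So F = 1.3882 × 1.0407852 / 1.0681448 = 1.352642 (ZAR/MXN).

1.3526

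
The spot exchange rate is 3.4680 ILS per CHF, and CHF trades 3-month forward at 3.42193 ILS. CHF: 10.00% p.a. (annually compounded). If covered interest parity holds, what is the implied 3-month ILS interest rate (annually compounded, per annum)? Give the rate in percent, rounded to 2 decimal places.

T = 3/12 years.
By CIP, F/S equals the ILS-to-CHF growth ratio: 3.42193/3.468 = 0.9867157.
The CHF side grows by (1 + 0.1000)^(3/12) = 1.0241137.
Hence g_ILS = 1.0105091.
r = 1.0105091^(12/3) − 1 = 0.042704 → 4.27%.

4.27%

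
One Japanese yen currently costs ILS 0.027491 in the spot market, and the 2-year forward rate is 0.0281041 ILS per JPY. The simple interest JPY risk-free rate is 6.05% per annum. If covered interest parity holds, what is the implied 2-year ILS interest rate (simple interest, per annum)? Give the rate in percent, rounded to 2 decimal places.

T = 2 years.
By CIP, F/S equals the ILS-to-JPY growth ratio: 0.0281041/0.027491 = 1.0223018.
JPY growth factor: 1 + 0.0605×2 = 1.121000.
That pins the ILS growth at 1.1460003.
r = (1.1460003 − 1)/2 = 0.073000 → 7.30%.

7.30%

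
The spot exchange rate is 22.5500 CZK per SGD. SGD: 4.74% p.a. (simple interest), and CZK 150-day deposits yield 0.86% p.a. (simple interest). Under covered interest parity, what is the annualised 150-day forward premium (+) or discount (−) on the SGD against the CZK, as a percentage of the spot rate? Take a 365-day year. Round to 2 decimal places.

T = 150/365 years.
F = S · g_CZK/g_SGD = 22.55 × 1.0035342/1.0194795 = 22.1973038.
Annualised premium = (F − S)/S × (1/T) = (22.1973038 − 22.55)/22.55 ÷ (150/365) = -3.81%.

-3.81%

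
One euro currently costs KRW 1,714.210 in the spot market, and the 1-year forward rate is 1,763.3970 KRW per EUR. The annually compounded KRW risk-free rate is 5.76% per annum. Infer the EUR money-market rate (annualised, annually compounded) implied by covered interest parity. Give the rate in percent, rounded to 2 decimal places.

2.81%

T = 1 year.
CIP gives F = S · g_KRW/g_EUR, so g_KRW/g_EUR = 1763.397/1714.21 = 1.0286937.
KRW growth factor: (1 + 0.0576)^1 = 1.057600.
So the EUR growth factor = 1.028100.
Annualise: 1.028100^(1/1) − 1 = 0.028100 = 2.81%.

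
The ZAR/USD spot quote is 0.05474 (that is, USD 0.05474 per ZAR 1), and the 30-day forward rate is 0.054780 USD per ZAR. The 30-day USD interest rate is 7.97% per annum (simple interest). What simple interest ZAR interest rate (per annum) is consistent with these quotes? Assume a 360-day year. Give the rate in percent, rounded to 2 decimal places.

7.09%

T = 30/360 years.
F/S = 0.05478/0.05474 = 1.0007307 = (growth of USD) / (growth of ZAR).
USD growth factor: 1 + 0.0797×30/360 = 1.0066417.
That pins the ZAR growth at 1.0059067.
(1.0059067 − 1)/T = 0.070880, i.e. 7.09%.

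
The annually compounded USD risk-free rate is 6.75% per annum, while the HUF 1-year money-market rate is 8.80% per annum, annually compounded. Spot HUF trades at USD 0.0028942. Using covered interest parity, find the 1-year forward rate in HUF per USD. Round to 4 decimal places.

T = 1 year.
Growth of 1 USD over T: (1 + 0.0675)^1 = 1.067500.
Growth of 1 HUF over T: (1 + 0.0880)^1 = 1.088000.
CIP: F = S · (grow USD)/(grow HUF) = 0.0028942 × 1.067500/1.088000 = 0.00283966774 USD per HUF.
Quoted the other way: 1/0.00283966774 = 352.1539 HUF per USD.

352.1539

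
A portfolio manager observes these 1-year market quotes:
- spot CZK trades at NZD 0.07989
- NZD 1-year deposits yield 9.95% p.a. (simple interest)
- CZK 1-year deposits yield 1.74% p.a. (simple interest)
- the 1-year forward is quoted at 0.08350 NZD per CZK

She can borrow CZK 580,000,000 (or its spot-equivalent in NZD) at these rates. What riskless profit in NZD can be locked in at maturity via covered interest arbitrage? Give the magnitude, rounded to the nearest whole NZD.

NZD 1,673,970

T = 1 year.
Invest the CZK and cover forward: 580,000,000 × 1.017400 × 0.08350 = NZD 49,272,682.00.
Convert at spot and invest in NZD: 580,000,000 × 0.07989 × 1.099500 = NZD 50,946,651.90.
The quoted forward undervalues CZK, so borrow CZK, convert to NZD at spot, deposit the NZD at 9.95%, and buy CZK forward at 0.08350 to cover the loan.
Arbitrage profit = |49,272,682.00 − 50,946,651.90| = NZD 1,673,970.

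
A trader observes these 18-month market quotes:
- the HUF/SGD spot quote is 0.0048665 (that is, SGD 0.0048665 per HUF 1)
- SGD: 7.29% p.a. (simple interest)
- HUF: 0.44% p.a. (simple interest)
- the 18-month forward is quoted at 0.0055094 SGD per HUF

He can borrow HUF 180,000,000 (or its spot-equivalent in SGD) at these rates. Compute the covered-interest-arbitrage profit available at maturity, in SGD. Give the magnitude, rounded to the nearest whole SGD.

T = 18/12 years.
Invest the HUF and cover forward: 180,000,000 × 1.006600 × 0.0055094 = SGD 998,237.17.
Convert at spot and invest in SGD: 180,000,000 × 0.0048665 × 1.109350 = SGD 971,757.32.
The quoted forward overvalues HUF, so borrow SGD, buy HUF at spot, deposit the HUF at 0.44%, and sell the proceeds forward at 0.0055094.
Arbitrage profit = |998,237.17 − 971,757.32| = SGD 26,480.

SGD 26,480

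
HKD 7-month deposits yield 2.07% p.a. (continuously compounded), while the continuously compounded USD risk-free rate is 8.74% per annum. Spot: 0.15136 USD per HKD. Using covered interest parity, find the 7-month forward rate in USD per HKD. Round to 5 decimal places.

0.15737

T = 7/12 years.
USD growth factor: e^(0.0874×7/12) = 1.0523054.
Growth of 1 HKD over T: e^(0.0207×7/12) = 1.0121482.
Forward (USD per HKD) = 0.15136 × 1.0523054 / 1.0121482 = 0.1573652.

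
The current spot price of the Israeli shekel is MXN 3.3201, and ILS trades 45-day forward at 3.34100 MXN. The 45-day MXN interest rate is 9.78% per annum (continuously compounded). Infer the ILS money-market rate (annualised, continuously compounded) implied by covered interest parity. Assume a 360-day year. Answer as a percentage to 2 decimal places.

4.76%

T = 45/360 years.
By CIP, F/S equals the MXN-to-ILS growth ratio: 3.341/3.3201 = 1.0062950.
The MXN side grows by e^(0.0978×45/360) = 1.012300.
That pins the ILS growth at 1.0059674.
Take logs: ln 1.0059674 / (45/360) = 0.047597, so 4.76%.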